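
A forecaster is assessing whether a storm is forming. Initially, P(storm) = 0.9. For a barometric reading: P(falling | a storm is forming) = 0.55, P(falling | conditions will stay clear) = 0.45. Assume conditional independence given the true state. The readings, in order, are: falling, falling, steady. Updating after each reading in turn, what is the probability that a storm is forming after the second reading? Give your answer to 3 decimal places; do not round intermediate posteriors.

After 'falling': P(storm) = 0.55·0.9000 / (0.55·0.9000 + 0.45·0.1000) ≈ 0.9167
After 'falling': P(storm) = 0.55·0.9167 / (0.55·0.9167 + 0.45·0.0833) ≈ 0.9308

0.931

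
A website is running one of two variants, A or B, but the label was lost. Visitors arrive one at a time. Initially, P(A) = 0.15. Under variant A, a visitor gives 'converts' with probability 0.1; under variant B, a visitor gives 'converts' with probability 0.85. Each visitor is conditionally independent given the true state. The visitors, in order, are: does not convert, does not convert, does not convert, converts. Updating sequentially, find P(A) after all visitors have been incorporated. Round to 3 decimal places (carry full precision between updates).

After 'does not convert': P(A) = 0.9·0.1500 / (0.9·0.1500 + 0.15·0.8500) ≈ 0.5143
After 'does not convert': P(A) = 0.9·0.5143 / (0.9·0.5143 + 0.15·0.4857) ≈ 0.8640
After 'does not convert': P(A) = 0.9·0.8640 / (0.9·0.8640 + 0.15·0.1360) ≈ 0.9744
After 'converts': P(A) = 0.1·0.9744 / (0.1·0.9744 + 0.85·0.0256) ≈ 0.8177

0.818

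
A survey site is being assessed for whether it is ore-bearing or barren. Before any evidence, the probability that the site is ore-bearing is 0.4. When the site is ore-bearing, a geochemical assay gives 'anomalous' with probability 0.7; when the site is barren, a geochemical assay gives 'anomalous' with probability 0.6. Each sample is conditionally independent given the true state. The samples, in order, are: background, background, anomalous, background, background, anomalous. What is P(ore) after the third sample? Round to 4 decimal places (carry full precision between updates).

Each posterior becomes the prior for the next update.
After 'background': P(ore) = 0.3·0.4000 / (0.3·0.4000 + 0.4·0.6000) ≈ 0.3333
After 'background': P(ore) = 0.3·0.3333 / (0.3·0.3333 + 0.4·0.6667) ≈ 0.2727
After 'anomalous': P(ore) = 0.7·0.2727 / (0.7·0.2727 + 0.6·0.7273) ≈ 0.3043

0.3043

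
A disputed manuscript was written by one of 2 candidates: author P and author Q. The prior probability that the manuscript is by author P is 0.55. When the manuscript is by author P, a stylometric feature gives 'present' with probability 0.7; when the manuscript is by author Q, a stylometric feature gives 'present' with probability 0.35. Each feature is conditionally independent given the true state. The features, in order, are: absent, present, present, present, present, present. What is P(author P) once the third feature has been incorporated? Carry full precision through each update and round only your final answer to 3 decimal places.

0.693

Apply Bayes' rule sequentially, carrying P(author P) forward.
After 'absent': P(author P) = 0.3·0.5500 / (0.3·0.5500 + 0.65·0.4500) ≈ 0.3607
After 'present': P(author P) = 0.7·0.3607 / (0.7·0.3607 + 0.35·0.6393) ≈ 0.5301
After 'present': P(author P) = 0.7·0.5301 / (0.7·0.5301 + 0.35·0.4699) ≈ 0.6929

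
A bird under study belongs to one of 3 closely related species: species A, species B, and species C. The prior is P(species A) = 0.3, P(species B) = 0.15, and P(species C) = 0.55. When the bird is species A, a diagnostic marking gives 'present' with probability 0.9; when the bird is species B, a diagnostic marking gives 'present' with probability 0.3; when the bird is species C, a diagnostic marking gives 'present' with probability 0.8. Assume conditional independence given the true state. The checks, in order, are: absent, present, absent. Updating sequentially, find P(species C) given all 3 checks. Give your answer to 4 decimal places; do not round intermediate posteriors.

Apply Bayes' rule sequentially, carrying P(species C) forward.
After 'absent': normaliser = 0.1·0.3000 + 0.7·0.1500 + 0.2·0.5500; P(species A) ≈ 0.1224, P(species B) ≈ 0.4286, P(species C) ≈ 0.4490
After 'present': normaliser = 0.9·0.1224 + 0.3·0.4286 + 0.8·0.4490; P(species A) ≈ 0.1843, P(species B) ≈ 0.2150, P(species C) ≈ 0.6007
After 'absent': normaliser = 0.1·0.1843 + 0.7·0.2150 + 0.2·0.6007; P(species A) ≈ 0.0638, P(species B) ≈ 0.5207, P(species C) ≈ 0.4156

0.4156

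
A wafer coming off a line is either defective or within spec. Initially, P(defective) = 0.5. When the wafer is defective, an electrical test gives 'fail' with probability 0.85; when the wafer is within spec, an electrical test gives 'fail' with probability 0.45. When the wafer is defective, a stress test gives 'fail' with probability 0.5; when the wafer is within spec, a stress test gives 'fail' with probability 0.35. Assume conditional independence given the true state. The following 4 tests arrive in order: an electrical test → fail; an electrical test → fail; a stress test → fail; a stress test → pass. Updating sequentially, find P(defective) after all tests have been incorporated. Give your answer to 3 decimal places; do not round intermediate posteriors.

After an electrical test='fail': P(defective) = 0.85·0.5000 / (0.85·0.5000 + 0.45·0.5000) ≈ 0.6538
After an electrical test='fail': P(defective) = 0.85·0.6538 / (0.85·0.6538 + 0.45·0.3462) ≈ 0.7811
After a stress test='fail': P(defective) = 0.5·0.7811 / (0.5·0.7811 + 0.35·0.2189) ≈ 0.8360
After a stress test='pass': P(defective) = 0.5·0.8360 / (0.5·0.8360 + 0.65·0.1640) ≈ 0.7968

0.797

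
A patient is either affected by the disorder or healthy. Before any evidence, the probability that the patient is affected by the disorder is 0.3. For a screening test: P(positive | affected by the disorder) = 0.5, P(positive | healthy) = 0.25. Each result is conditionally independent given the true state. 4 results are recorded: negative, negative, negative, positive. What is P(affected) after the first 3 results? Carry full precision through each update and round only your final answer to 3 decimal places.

0.113

Apply Bayes' rule sequentially, carrying P(affected) forward.
After 'negative': P(affected) = 0.5·0.3000 / (0.5·0.3000 + 0.75·0.7000) ≈ 0.2222
After 'negative': P(affected) = 0.5·0.2222 / (0.5·0.2222 + 0.75·0.7778) ≈ 0.1600
After 'negative': P(affected) = 0.5·0.1600 / (0.5·0.1600 + 0.75·0.8400) ≈ 0.1127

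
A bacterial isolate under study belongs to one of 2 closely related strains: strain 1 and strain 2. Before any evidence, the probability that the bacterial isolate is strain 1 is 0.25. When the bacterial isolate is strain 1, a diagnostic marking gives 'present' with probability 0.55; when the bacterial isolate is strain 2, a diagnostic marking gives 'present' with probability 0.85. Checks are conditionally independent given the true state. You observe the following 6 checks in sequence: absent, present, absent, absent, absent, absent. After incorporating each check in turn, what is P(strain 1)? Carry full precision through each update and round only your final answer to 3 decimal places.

Apply Bayes' rule sequentially, carrying P(strain 1) forward.
After 'absent': P(strain 1) = 0.45·0.2500 / (0.45·0.2500 + 0.15·0.7500) ≈ 0.5000
After 'present': P(strain 1) = 0.55·0.5000 / (0.55·0.5000 + 0.85·0.5000) ≈ 0.3929
After 'absent': P(strain 1) = 0.45·0.3929 / (0.45·0.3929 + 0.15·0.6071) ≈ 0.6600
After 'absent': P(strain 1) = 0.45·0.6600 / (0.45·0.6600 + 0.15·0.3400) ≈ 0.8534
After 'absent': P(strain 1) = 0.45·0.8534 / (0.45·0.8534 + 0.15·0.1466) ≈ 0.9459
After 'absent': P(strain 1) = 0.45·0.9459 / (0.45·0.9459 + 0.15·0.0541) ≈ 0.9813

0.981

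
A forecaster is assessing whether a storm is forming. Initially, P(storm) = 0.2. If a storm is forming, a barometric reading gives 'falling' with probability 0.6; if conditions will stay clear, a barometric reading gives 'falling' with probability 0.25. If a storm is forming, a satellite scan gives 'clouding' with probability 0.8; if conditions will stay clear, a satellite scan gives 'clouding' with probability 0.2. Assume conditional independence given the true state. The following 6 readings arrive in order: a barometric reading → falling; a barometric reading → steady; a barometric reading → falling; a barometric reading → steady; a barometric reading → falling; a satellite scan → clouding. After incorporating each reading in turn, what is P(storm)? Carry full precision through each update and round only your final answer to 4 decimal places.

0.7972

After a barometric reading='falling': P(storm) = 0.6·0.2000 / (0.6·0.2000 + 0.25·0.8000) ≈ 0.3750
After a barometric reading='steady': P(storm) = 0.4·0.3750 / (0.4·0.3750 + 0.75·0.6250) ≈ 0.2424
After a barometric reading='falling': P(storm) = 0.6·0.2424 / (0.6·0.2424 + 0.25·0.7576) ≈ 0.4344
After a barometric reading='steady': P(storm) = 0.4·0.4344 / (0.4·0.4344 + 0.75·0.5656) ≈ 0.2906
After a barometric reading='falling': P(storm) = 0.6·0.2906 / (0.6·0.2906 + 0.25·0.7094) ≈ 0.4957
After a satellite scan='clouding': P(storm) = 0.8·0.4957 / (0.8·0.4957 + 0.2·0.5043) ≈ 0.7972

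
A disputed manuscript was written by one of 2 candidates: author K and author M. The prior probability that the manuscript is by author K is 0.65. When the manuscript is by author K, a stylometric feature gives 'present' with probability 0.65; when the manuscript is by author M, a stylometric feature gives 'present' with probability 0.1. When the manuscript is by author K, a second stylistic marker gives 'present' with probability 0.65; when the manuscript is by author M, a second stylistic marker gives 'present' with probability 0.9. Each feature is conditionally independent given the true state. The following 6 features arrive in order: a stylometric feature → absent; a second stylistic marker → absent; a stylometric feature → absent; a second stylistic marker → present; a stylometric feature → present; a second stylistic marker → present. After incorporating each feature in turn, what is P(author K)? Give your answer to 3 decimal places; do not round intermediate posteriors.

After a stylometric feature='absent': P(author K) = 0.35·0.6500 / (0.35·0.6500 + 0.9·0.3500) ≈ 0.4194
After a second stylistic marker='absent': P(author K) = 0.35·0.4194 / (0.35·0.4194 + 0.1·0.5806) ≈ 0.7165
After a stylometric feature='absent': P(author K) = 0.35·0.7165 / (0.35·0.7165 + 0.9·0.2835) ≈ 0.4957
After a second stylistic marker='present': P(author K) = 0.65·0.4957 / (0.65·0.4957 + 0.9·0.5043) ≈ 0.4152
After a stylometric feature='present': P(author K) = 0.65·0.4152 / (0.65·0.4152 + 0.1·0.5848) ≈ 0.8219
After a second stylistic marker='present': P(author K) = 0.65·0.8219 / (0.65·0.8219 + 0.9·0.1781) ≈ 0.7692

0.769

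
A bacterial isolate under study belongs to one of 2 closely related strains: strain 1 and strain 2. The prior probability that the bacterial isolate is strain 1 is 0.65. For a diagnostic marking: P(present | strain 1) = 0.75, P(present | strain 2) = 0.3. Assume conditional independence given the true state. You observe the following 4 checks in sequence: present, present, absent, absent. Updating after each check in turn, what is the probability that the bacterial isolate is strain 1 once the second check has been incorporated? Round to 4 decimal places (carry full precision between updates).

0.9207

After 'present': P(strain 1) = 0.75·0.6500 / (0.75·0.6500 + 0.3·0.3500) ≈ 0.8228
After 'present': P(strain 1) = 0.75·0.8228 / (0.75·0.8228 + 0.3·0.1772) ≈ 0.9207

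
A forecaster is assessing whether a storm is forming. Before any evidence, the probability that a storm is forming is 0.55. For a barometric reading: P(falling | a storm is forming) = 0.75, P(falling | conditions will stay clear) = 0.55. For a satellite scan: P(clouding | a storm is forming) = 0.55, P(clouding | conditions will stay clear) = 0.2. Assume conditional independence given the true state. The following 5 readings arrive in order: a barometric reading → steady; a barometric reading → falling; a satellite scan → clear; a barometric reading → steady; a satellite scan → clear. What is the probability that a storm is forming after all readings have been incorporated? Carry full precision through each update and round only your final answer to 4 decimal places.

After a barometric reading='steady': P(storm) = 0.25·0.5500 / (0.25·0.5500 + 0.45·0.4500) ≈ 0.4044
After a barometric reading='falling': P(storm) = 0.75·0.4044 / (0.75·0.4044 + 0.55·0.5956) ≈ 0.4808
After a satellite scan='clear': P(storm) = 0.45·0.4808 / (0.45·0.4808 + 0.8·0.5192) ≈ 0.3425
After a barometric reading='steady': P(storm) = 0.25·0.3425 / (0.25·0.3425 + 0.45·0.6575) ≈ 0.2244
After a satellite scan='clear': P(storm) = 0.45·0.2244 / (0.45·0.2244 + 0.8·0.7756) ≈ 0.1400

0.1400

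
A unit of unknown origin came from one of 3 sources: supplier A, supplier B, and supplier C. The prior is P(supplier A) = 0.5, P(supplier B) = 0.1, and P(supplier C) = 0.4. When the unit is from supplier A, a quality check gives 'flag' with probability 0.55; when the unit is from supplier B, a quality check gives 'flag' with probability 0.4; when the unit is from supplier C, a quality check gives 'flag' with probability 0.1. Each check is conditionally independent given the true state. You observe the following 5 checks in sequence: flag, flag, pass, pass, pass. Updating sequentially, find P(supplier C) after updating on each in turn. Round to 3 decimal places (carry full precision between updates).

0.145

After 'flag': normaliser = 0.55·0.5000 + 0.4·0.1000 + 0.1·0.4000; P(supplier A) ≈ 0.7746, P(supplier B) ≈ 0.1127, P(supplier C) ≈ 0.1127
After 'flag': normaliser = 0.55·0.7746 + 0.4·0.1127 + 0.1·0.1127; P(supplier A) ≈ 0.8832, P(supplier B) ≈ 0.0934, P(supplier C) ≈ 0.0234
After 'pass': normaliser = 0.45·0.8832 + 0.6·0.0934 + 0.9·0.0234; P(supplier A) ≈ 0.8376, P(supplier B) ≈ 0.1181, P(supplier C) ≈ 0.0443
After 'pass': normaliser = 0.45·0.8376 + 0.6·0.1181 + 0.9·0.0443; P(supplier A) ≈ 0.7729, P(supplier B) ≈ 0.1454, P(supplier C) ≈ 0.0818
After 'pass': normaliser = 0.45·0.7729 + 0.6·0.1454 + 0.9·0.0818; P(supplier A) ≈ 0.6838, P(supplier B) ≈ 0.1715, P(supplier C) ≈ 0.1447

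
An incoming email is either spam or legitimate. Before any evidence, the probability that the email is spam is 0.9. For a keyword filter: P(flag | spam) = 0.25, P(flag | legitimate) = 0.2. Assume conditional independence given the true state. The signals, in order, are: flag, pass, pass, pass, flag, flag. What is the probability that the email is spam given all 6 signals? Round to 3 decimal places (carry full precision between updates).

Apply Bayes' rule sequentially, carrying P(spam) forward.
After 'flag': P(spam) = 0.25·0.9000 / (0.25·0.9000 + 0.2·0.1000) ≈ 0.9184
After 'pass': P(spam) = 0.75·0.9184 / (0.75·0.9184 + 0.8·0.0816) ≈ 0.9134
After 'pass': P(spam) = 0.75·0.9134 / (0.75·0.9134 + 0.8·0.0866) ≈ 0.9082
After 'pass': P(spam) = 0.75·0.9082 / (0.75·0.9082 + 0.8·0.0918) ≈ 0.9026
After 'flag': P(spam) = 0.25·0.9026 / (0.25·0.9026 + 0.2·0.0974) ≈ 0.9206
After 'flag': P(spam) = 0.25·0.9206 / (0.25·0.9206 + 0.2·0.0794) ≈ 0.9354

0.935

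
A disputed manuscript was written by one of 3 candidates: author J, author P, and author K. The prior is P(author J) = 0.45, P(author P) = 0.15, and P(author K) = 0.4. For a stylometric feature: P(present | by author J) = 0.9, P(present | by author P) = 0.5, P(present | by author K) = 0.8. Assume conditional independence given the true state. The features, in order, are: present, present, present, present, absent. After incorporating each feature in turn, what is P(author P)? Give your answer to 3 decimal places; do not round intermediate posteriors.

0.070

After 'present': normaliser = 0.9·0.4500 + 0.5·0.1500 + 0.8·0.4000; P(author J) ≈ 0.5062, P(author P) ≈ 0.0938, P(author K) ≈ 0.4000
After 'present': normaliser = 0.9·0.5062 + 0.5·0.0938 + 0.8·0.4000; P(author J) ≈ 0.5540, P(author P) ≈ 0.0570, P(author K) ≈ 0.3891
After 'present': normaliser = 0.9·0.5540 + 0.5·0.0570 + 0.8·0.3891; P(author J) ≈ 0.5947, P(author P) ≈ 0.0340, P(author K) ≈ 0.3713
After 'present': normaliser = 0.9·0.5947 + 0.5·0.0340 + 0.8·0.3713; P(author J) ≈ 0.6302, P(author P) ≈ 0.0200, P(author K) ≈ 0.3497
After 'absent': normaliser = 0.1·0.6302 + 0.5·0.0200 + 0.2·0.3497; P(author J) ≈ 0.4408, P(author P) ≈ 0.0700, P(author K) ≈ 0.4892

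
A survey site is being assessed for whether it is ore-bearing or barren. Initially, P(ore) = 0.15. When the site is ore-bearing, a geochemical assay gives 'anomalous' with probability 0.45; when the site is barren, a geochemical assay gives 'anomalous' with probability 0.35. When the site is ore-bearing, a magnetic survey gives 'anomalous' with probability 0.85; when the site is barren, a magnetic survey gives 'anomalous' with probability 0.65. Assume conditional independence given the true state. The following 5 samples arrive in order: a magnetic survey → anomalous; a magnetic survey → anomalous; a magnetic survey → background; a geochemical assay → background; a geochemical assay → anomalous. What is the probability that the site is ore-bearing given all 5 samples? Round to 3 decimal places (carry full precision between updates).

0.123

Each posterior becomes the prior for the next update.
After a magnetic survey='anomalous': P(ore) = 0.85·0.1500 / (0.85·0.1500 + 0.65·0.8500) ≈ 0.1875
After a magnetic survey='anomalous': P(ore) = 0.85·0.1875 / (0.85·0.1875 + 0.65·0.8125) ≈ 0.2318
After a magnetic survey='background': P(ore) = 0.15·0.2318 / (0.15·0.2318 + 0.35·0.7682) ≈ 0.1145
After a geochemical assay='background': P(ore) = 0.55·0.1145 / (0.55·0.1145 + 0.65·0.8855) ≈ 0.0986
After a geochemical assay='anomalous': P(ore) = 0.45·0.0986 / (0.45·0.0986 + 0.35·0.9014) ≈ 0.1233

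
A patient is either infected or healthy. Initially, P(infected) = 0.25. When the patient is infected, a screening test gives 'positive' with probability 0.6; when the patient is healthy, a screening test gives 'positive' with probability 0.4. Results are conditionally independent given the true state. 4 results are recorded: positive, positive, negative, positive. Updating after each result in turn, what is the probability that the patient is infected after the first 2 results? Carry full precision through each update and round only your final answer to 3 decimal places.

After 'positive': P(infected) = 0.6·0.2500 / (0.6·0.2500 + 0.4·0.7500) ≈ 0.3333
After 'positive': P(infected) = 0.6·0.3333 / (0.6·0.3333 + 0.4·0.6667) ≈ 0.4286

0.429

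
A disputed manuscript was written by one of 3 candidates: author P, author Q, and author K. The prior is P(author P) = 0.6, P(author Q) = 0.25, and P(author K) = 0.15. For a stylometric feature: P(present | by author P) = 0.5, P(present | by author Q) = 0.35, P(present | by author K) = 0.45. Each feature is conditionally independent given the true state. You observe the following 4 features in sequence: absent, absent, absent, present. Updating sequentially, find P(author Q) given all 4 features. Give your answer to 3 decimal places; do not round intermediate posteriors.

0.330

After 'absent': normaliser = 0.5·0.6000 + 0.65·0.2500 + 0.55·0.1500; P(author P) ≈ 0.5505, P(author Q) ≈ 0.2982, P(author K) ≈ 0.1514
After 'absent': normaliser = 0.5·0.5505 + 0.65·0.2982 + 0.55·0.1514; P(author P) ≈ 0.4983, P(author Q) ≈ 0.3509, P(author K) ≈ 0.1507
After 'absent': normaliser = 0.5·0.4983 + 0.65·0.3509 + 0.55·0.1507; P(author P) ≈ 0.4448, P(author Q) ≈ 0.4072, P(author K) ≈ 0.1480
After 'present': normaliser = 0.5·0.4448 + 0.35·0.4072 + 0.45·0.1480; P(author P) ≈ 0.5154, P(author Q) ≈ 0.3303, P(author K) ≈ 0.1543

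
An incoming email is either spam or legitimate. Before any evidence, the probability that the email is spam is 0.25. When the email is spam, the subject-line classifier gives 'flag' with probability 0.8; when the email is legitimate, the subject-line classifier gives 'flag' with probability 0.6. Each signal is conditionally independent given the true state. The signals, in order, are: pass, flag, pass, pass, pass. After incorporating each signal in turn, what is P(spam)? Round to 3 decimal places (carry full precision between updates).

Apply Bayes' rule sequentially, carrying P(spam) forward.
After 'pass': P(spam) = 0.2·0.2500 / (0.2·0.2500 + 0.4·0.7500) ≈ 0.1429
After 'flag': P(spam) = 0.8·0.1429 / (0.8·0.1429 + 0.6·0.8571) ≈ 0.1818
After 'pass': P(spam) = 0.2·0.1818 / (0.2·0.1818 + 0.4·0.8182) ≈ 0.1000
After 'pass': P(spam) = 0.2·0.1000 / (0.2·0.1000 + 0.4·0.9000) ≈ 0.0526
After 'pass': P(spam) = 0.2·0.0526 / (0.2·0.0526 + 0.4·0.9474) ≈ 0.0270

0.027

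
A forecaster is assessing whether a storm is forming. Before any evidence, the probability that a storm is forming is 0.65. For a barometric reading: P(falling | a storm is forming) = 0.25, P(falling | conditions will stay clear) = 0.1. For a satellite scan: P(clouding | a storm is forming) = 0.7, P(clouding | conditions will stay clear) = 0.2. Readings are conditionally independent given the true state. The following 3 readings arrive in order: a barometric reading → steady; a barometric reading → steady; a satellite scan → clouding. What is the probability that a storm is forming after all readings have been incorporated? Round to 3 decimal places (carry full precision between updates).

0.819

After a barometric reading='steady': P(storm) = 0.75·0.6500 / (0.75·0.6500 + 0.9·0.3500) ≈ 0.6075
After a barometric reading='steady': P(storm) = 0.75·0.6075 / (0.75·0.6075 + 0.9·0.3925) ≈ 0.5633
After a satellite scan='clouding': P(storm) = 0.7·0.5633 / (0.7·0.5633 + 0.2·0.4367) ≈ 0.8186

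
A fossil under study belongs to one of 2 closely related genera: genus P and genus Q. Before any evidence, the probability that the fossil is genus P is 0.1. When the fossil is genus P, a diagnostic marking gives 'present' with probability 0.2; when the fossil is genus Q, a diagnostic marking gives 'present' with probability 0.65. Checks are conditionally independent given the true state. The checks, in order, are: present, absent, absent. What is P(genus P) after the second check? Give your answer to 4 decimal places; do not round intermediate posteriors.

Each posterior becomes the prior for the next update.
After 'present': P(genus P) = 0.2·0.1000 / (0.2·0.1000 + 0.65·0.9000) ≈ 0.0331
After 'absent': P(genus P) = 0.8·0.0331 / (0.8·0.0331 + 0.35·0.9669) ≈ 0.0725

0.0725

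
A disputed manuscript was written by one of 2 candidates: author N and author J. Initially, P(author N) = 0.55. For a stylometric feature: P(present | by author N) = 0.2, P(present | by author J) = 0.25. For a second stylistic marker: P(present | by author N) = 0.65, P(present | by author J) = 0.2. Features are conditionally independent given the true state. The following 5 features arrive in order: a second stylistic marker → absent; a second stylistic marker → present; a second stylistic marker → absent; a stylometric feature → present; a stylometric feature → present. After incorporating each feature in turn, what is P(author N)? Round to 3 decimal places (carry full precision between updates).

0.327

After a second stylistic marker='absent': P(author N) = 0.35·0.5500 / (0.35·0.5500 + 0.8·0.4500) ≈ 0.3484
After a second stylistic marker='present': P(author N) = 0.65·0.3484 / (0.65·0.3484 + 0.2·0.6516) ≈ 0.6347
After a second stylistic marker='absent': P(author N) = 0.35·0.6347 / (0.35·0.6347 + 0.8·0.3653) ≈ 0.4319
After a stylometric feature='present': P(author N) = 0.2·0.4319 / (0.2·0.4319 + 0.25·0.5681) ≈ 0.3782
After a stylometric feature='present': P(author N) = 0.2·0.3782 / (0.2·0.3782 + 0.25·0.6218) ≈ 0.3273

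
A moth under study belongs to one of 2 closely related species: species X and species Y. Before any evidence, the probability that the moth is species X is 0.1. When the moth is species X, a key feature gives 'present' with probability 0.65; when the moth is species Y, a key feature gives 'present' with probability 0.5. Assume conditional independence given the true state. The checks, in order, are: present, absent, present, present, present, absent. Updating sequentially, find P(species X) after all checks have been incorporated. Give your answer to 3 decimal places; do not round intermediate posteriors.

After 'present': P(species X) = 0.65·0.1000 / (0.65·0.1000 + 0.5·0.9000) ≈ 0.1262
After 'absent': P(species X) = 0.35·0.1262 / (0.35·0.1262 + 0.5·0.8738) ≈ 0.0918
After 'present': P(species X) = 0.65·0.0918 / (0.65·0.0918 + 0.5·0.9082) ≈ 0.1162
After 'present': P(species X) = 0.65·0.1162 / (0.65·0.1162 + 0.5·0.8838) ≈ 0.1459
After 'present': P(species X) = 0.65·0.1459 / (0.65·0.1459 + 0.5·0.8541) ≈ 0.1818
After 'absent': P(species X) = 0.35·0.1818 / (0.35·0.1818 + 0.5·0.8182) ≈ 0.1346

0.135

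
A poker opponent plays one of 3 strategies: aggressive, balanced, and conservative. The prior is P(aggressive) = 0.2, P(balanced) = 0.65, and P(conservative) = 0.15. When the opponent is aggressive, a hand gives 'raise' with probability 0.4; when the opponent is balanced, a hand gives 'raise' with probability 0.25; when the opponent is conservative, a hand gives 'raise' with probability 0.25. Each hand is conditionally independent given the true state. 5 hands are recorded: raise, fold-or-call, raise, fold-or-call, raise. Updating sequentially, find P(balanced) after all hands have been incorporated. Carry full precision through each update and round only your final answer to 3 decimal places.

Each posterior becomes the prior for the next update.
After 'raise': normaliser = 0.4·0.2000 + 0.25·0.6500 + 0.25·0.1500; P(aggressive) ≈ 0.2857, P(balanced) ≈ 0.5804, P(conservative) ≈ 0.1339
After 'fold-or-call': normaliser = 0.6·0.2857 + 0.75·0.5804 + 0.75·0.1339; P(aggressive) ≈ 0.2424, P(balanced) ≈ 0.6155, P(conservative) ≈ 0.1420
After 'raise': normaliser = 0.4·0.2424 + 0.25·0.6155 + 0.25·0.1420; P(aggressive) ≈ 0.3386, P(balanced) ≈ 0.5374, P(conservative) ≈ 0.1240
After 'fold-or-call': normaliser = 0.6·0.3386 + 0.75·0.5374 + 0.75·0.1240; P(aggressive) ≈ 0.2906, P(balanced) ≈ 0.5764, P(conservative) ≈ 0.1330
After 'raise': normaliser = 0.4·0.2906 + 0.25·0.5764 + 0.25·0.1330; P(aggressive) ≈ 0.3959, P(balanced) ≈ 0.4908, P(conservative) ≈ 0.1133

0.491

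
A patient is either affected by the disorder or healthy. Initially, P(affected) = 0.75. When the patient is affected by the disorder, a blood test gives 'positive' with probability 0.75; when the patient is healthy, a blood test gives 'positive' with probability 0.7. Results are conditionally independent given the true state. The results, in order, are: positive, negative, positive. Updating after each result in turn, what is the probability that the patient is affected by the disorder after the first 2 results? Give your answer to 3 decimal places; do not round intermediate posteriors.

After 'positive': P(affected) = 0.75·0.7500 / (0.75·0.7500 + 0.7·0.2500) ≈ 0.7627
After 'negative': P(affected) = 0.25·0.7627 / (0.25·0.7627 + 0.3·0.2373) ≈ 0.7282

0.728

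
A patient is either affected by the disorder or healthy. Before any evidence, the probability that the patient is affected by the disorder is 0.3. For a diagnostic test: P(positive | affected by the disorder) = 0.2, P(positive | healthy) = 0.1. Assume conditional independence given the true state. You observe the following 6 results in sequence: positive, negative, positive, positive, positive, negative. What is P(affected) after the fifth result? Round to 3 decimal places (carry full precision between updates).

After 'positive': P(affected) = 0.2·0.3000 / (0.2·0.3000 + 0.1·0.7000) ≈ 0.4615
After 'negative': P(affected) = 0.8·0.4615 / (0.8·0.4615 + 0.9·0.5385) ≈ 0.4324
After 'positive': P(affected) = 0.2·0.4324 / (0.2·0.4324 + 0.1·0.5676) ≈ 0.6038
After 'positive': P(affected) = 0.2·0.6038 / (0.2·0.6038 + 0.1·0.3962) ≈ 0.7529
After 'positive': P(affected) = 0.2·0.7529 / (0.2·0.7529 + 0.1·0.2471) ≈ 0.8591

0.859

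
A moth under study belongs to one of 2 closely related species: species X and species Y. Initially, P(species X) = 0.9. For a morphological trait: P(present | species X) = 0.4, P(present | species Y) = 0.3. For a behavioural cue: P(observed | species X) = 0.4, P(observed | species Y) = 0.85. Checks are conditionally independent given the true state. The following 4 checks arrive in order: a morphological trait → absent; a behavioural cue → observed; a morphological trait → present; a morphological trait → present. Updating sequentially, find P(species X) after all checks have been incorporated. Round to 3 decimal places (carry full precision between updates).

0.866

After a morphological trait='absent': P(species X) = 0.6·0.9000 / (0.6·0.9000 + 0.7·0.1000) ≈ 0.8852
After a behavioural cue='observed': P(species X) = 0.4·0.8852 / (0.4·0.8852 + 0.85·0.1148) ≈ 0.7840
After a morphological trait='present': P(species X) = 0.4·0.7840 / (0.4·0.7840 + 0.3·0.2160) ≈ 0.8288
After a morphological trait='present': P(species X) = 0.4·0.8288 / (0.4·0.8288 + 0.3·0.1712) ≈ 0.8658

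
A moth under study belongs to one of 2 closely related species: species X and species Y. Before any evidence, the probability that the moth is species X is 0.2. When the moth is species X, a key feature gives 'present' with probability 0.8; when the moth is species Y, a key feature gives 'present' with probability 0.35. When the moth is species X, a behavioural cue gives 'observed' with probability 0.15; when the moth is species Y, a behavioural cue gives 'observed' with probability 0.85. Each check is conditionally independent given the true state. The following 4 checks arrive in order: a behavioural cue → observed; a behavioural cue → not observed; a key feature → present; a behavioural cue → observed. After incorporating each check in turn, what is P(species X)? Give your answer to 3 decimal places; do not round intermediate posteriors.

After a behavioural cue='observed': P(species X) = 0.15·0.2000 / (0.15·0.2000 + 0.85·0.8000) ≈ 0.0423
After a behavioural cue='not observed': P(species X) = 0.85·0.0423 / (0.85·0.0423 + 0.15·0.9577) ≈ 0.2000
After a key feature='present': P(species X) = 0.8·0.2000 / (0.8·0.2000 + 0.35·0.8000) ≈ 0.3636
After a behavioural cue='observed': P(species X) = 0.15·0.3636 / (0.15·0.3636 + 0.85·0.6364) ≈ 0.0916

0.092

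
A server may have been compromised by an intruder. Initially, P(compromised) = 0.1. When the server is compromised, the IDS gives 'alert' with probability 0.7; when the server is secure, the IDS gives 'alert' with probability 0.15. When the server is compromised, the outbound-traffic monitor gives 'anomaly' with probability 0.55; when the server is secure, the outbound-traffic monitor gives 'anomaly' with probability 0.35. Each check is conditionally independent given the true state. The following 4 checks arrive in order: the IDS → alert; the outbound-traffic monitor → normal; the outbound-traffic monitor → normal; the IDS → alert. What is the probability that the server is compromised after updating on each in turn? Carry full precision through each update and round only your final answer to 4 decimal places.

After the IDS='alert': P(compromised) = 0.7·0.1000 / (0.7·0.1000 + 0.15·0.9000) ≈ 0.3415
After the outbound-traffic monitor='normal': P(compromised) = 0.45·0.3415 / (0.45·0.3415 + 0.65·0.6585) ≈ 0.2642
After the outbound-traffic monitor='normal': P(compromised) = 0.45·0.2642 / (0.45·0.2642 + 0.65·0.7358) ≈ 0.1991
After the IDS='alert': P(compromised) = 0.7·0.1991 / (0.7·0.1991 + 0.15·0.8009) ≈ 0.5370

0.5370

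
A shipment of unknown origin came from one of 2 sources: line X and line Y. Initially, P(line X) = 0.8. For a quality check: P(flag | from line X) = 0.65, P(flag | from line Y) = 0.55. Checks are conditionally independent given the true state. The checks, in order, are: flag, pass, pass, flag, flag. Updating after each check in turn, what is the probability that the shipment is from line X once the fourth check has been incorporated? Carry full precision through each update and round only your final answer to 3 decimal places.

After 'flag': P(line X) = 0.65·0.8000 / (0.65·0.8000 + 0.55·0.2000) ≈ 0.8254
After 'pass': P(line X) = 0.35·0.8254 / (0.35·0.8254 + 0.45·0.1746) ≈ 0.7862
After 'pass': P(line X) = 0.35·0.7862 / (0.35·0.7862 + 0.45·0.2138) ≈ 0.7409
After 'flag': P(line X) = 0.65·0.7409 / (0.65·0.7409 + 0.55·0.2591) ≈ 0.7717

0.772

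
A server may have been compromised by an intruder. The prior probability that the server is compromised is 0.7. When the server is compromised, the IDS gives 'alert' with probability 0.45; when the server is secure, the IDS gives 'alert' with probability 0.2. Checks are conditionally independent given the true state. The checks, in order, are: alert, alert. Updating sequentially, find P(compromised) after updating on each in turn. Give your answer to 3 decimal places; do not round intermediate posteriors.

0.922

After 'alert': P(compromised) = 0.45·0.7000 / (0.45·0.7000 + 0.2·0.3000) ≈ 0.8400
After 'alert': P(compromised) = 0.45·0.8400 / (0.45·0.8400 + 0.2·0.1600) ≈ 0.9220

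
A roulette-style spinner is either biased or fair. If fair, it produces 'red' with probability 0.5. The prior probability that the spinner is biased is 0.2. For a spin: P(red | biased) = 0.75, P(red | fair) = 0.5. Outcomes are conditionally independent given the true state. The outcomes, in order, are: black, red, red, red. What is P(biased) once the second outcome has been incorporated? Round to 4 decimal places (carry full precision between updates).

After 'black': P(biased) = 0.25·0.2000 / (0.25·0.2000 + 0.5·0.8000) ≈ 0.1111
After 'red': P(biased) = 0.75·0.1111 / (0.75·0.1111 + 0.5·0.8889) ≈ 0.1579

0.1579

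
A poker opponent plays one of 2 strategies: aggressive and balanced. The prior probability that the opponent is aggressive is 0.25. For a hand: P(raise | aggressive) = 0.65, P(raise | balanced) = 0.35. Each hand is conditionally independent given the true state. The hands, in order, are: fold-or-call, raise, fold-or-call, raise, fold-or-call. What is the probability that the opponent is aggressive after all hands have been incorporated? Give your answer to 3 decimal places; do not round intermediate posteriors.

0.152

After 'fold-or-call': P(aggressive) = 0.35·0.2500 / (0.35·0.2500 + 0.65·0.7500) ≈ 0.1522
After 'raise': P(aggressive) = 0.65·0.1522 / (0.65·0.1522 + 0.35·0.8478) ≈ 0.2500
After 'fold-or-call': P(aggressive) = 0.35·0.2500 / (0.35·0.2500 + 0.65·0.7500) ≈ 0.1522
After 'raise': P(aggressive) = 0.65·0.1522 / (0.65·0.1522 + 0.35·0.8478) ≈ 0.2500
After 'fold-or-call': P(aggressive) = 0.35·0.2500 / (0.35·0.2500 + 0.65·0.7500) ≈ 0.1522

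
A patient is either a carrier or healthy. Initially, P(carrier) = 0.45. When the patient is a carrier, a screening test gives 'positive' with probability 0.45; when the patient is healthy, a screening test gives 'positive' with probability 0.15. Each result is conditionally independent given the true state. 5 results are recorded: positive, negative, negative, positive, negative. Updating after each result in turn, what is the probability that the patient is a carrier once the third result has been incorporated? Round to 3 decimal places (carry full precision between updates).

0.507

After 'positive': P(carrier) = 0.45·0.4500 / (0.45·0.4500 + 0.15·0.5500) ≈ 0.7105
After 'negative': P(carrier) = 0.55·0.7105 / (0.55·0.7105 + 0.85·0.2895) ≈ 0.6136
After 'negative': P(carrier) = 0.55·0.6136 / (0.55·0.6136 + 0.85·0.3864) ≈ 0.5068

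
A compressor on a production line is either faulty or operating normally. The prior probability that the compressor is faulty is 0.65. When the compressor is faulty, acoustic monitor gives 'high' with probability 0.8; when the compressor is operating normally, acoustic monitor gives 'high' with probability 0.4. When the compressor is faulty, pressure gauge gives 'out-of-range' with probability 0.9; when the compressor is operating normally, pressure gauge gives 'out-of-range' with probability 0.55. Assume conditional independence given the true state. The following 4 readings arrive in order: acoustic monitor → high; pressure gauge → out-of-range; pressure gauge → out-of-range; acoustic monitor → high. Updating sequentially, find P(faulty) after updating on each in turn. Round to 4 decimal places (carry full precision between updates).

After acoustic monitor='high': P(faulty) = 0.8·0.6500 / (0.8·0.6500 + 0.4·0.3500) ≈ 0.7879
After pressure gauge='out-of-range': P(faulty) = 0.9·0.7879 / (0.9·0.7879 + 0.55·0.2121) ≈ 0.8587
After pressure gauge='out-of-range': P(faulty) = 0.9·0.8587 / (0.9·0.8587 + 0.55·0.1413) ≈ 0.9086
After acoustic monitor='high': P(faulty) = 0.8·0.9086 / (0.8·0.9086 + 0.4·0.0914) ≈ 0.9521

0.9521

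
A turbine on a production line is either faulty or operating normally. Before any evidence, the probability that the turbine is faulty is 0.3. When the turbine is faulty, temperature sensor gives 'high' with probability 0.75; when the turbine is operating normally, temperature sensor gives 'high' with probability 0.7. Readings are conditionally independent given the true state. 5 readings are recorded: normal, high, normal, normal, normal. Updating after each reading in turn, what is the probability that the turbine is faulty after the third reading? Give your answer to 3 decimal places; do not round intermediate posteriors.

After 'normal': P(faulty) = 0.25·0.3000 / (0.25·0.3000 + 0.3·0.7000) ≈ 0.2632
After 'high': P(faulty) = 0.75·0.2632 / (0.75·0.2632 + 0.7·0.7368) ≈ 0.2768
After 'normal': P(faulty) = 0.25·0.2768 / (0.25·0.2768 + 0.3·0.7232) ≈ 0.2418

0.242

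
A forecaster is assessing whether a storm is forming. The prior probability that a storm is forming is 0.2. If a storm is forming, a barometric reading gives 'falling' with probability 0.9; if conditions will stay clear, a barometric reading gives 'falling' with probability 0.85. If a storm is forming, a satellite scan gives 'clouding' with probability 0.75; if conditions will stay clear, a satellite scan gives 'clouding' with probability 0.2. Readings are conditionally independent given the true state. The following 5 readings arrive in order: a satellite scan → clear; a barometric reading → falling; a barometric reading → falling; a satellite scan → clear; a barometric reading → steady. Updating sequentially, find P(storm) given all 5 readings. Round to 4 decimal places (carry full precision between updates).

After a satellite scan='clear': P(storm) = 0.25·0.2000 / (0.25·0.2000 + 0.8·0.8000) ≈ 0.0725
After a barometric reading='falling': P(storm) = 0.9·0.0725 / (0.9·0.0725 + 0.85·0.9275) ≈ 0.0764
After a barometric reading='falling': P(storm) = 0.9·0.0764 / (0.9·0.0764 + 0.85·0.9236) ≈ 0.0805
After a satellite scan='clear': P(storm) = 0.25·0.0805 / (0.25·0.0805 + 0.8·0.9195) ≈ 0.0266
After a barometric reading='steady': P(storm) = 0.1·0.0266 / (0.1·0.0266 + 0.15·0.9734) ≈ 0.0179

0.0179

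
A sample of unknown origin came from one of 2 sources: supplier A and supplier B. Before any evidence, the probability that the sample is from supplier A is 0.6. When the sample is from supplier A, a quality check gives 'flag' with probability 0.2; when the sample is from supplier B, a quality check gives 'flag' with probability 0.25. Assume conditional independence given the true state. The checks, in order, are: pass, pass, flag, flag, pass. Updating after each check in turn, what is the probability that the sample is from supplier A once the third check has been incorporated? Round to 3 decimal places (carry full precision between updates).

0.577

Apply Bayes' rule sequentially, carrying P(supplier A) forward.
After 'pass': P(supplier A) = 0.8·0.6000 / (0.8·0.6000 + 0.75·0.4000) ≈ 0.6154
After 'pass': P(supplier A) = 0.8·0.6154 / (0.8·0.6154 + 0.75·0.3846) ≈ 0.6305
After 'flag': P(supplier A) = 0.2·0.6305 / (0.2·0.6305 + 0.25·0.3695) ≈ 0.5772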